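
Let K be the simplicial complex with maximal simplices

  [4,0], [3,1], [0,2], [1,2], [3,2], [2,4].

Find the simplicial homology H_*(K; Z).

H_0 = Z,  H_1 = Z^2.

Take the total order 0 < 1 < 2 < 3 < 4 on the vertex set. Then K (dimension 1) consists of the simplices:

  0-simplices (5): [0], [1], [2], [3], [4]
  1-simplices (6): [0,2], [0,4], [1,2], [1,3], [2,3], [2,4]

so the chain groups are C_0 ≅ Z^5, C_1 ≅ Z^6.

The boundary map ∂_1: C_1 → C_0 sends each edge [p,q] (with p < q) to q − p. For instance
  ∂[1,3] = [3] − [1].
The resulting 5×6 matrix has rank 4, and its Smith normal form has invariant factors (1,1,1,1).

Now H_k = ker ∂_k / im ∂_{k+1}, so:

  H_0: rank C_0 − rank ∂_1 = 5 − 4 = 1, and the invariant factors of ∂_1 are all 1, so H_0 ≅ Z.
  H_1: rank ker ∂_1 − rank ∂_2 = (6 − 4) − 0 = 2, and there is no ∂_2, so H_1 ≅ Z^2.

(K is a triangulation of a wedge of 2 circles.)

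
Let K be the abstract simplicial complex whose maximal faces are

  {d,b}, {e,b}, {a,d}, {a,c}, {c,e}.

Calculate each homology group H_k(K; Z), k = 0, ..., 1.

H_0 = Z,  H_1 = Z.

Fix the vertex order a < b < c < d < e and write every simplex with vertices in increasing order. Then dim K = 1 and the simplices of K are:

  0-simplices (5): a, b, c, d, e
  1-simplices (5): ac, ad, bd, be, ce

so the chain groups are C_0 ≅ Z^5, C_1 ≅ Z^5.

Boundary ∂_1: C_1 → C_0 maps an edge to its endpoints' difference, ∂[p,q] = q − p.
The resulting 5×5 matrix has rank 4, and its Smith normal form has invariant factors (1,1,1,1).

From H_k ≅ ker(∂_k) / im(∂_{k+1}) we obtain:

  H_0: rank C_0 − rank ∂_1 = 5 − 4 = 1, and the invariant factors of ∂_1 are all 1, so H_0 = Z.
  H_1: rank ker ∂_1 − rank ∂_2 = (5 − 4) − 0 = 1, and there is no ∂_2, so H_1 = Z.

As a check, the Euler characteristic is 5 − 5 = 0, which agrees with 1 − 1 = 0.
(K is a triangulation of the circle S^1.)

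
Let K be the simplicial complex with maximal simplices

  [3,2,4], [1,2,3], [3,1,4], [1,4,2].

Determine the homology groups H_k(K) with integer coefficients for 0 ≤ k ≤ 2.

H_0 ≅ Z,  H_1 = 0,  H_2 ≅ Z.

Fix the vertex order 1 < 2 < 3 < 4 and write every simplex with vertices in increasing order. Then dim K = 2 and the simplices of K are:

  0-simplices (4): [1], [2], [3], [4]
  1-simplices (6): [1,2], [1,3], [1,4], [2,3], [2,4], [3,4]
  2-simplices (4): [1,2,3], [1,2,4], [1,3,4], [2,3,4]

giving chain groups C_0 ≅ Z^4, C_1 ≅ Z^6, C_2 ≅ Z^4.

Boundary ∂_1: C_1 → C_0 sends each edge [p,q] (with p < q) to q − p.
The 4×6 boundary matrix has rank 3 and Smith normal form diag(1,1,1).

The boundary map ∂_2: C_2 → C_1 acts by ∂[p,q,r] = [q,r] − [p,r] + [p,q]. For instance
  ∂[2,3,4] = [3,4] − [2,4] + [2,3],
  ∂[1,3,4] = [3,4] − [1,4] + [1,3].
As a 6×4 matrix over Z this has rank 3, with invariant factors (1,1,1).

Reading off H_k = ker ∂_k / im ∂_{k+1}:

  H_0: rank C_0 − rank ∂_1 = 4 − 3 = 1, and the invariant factors of ∂_1 are all 1, so H_0 = Z.
  H_1: rank ker ∂_1 − rank ∂_2 = (6 − 3) − 3 = 0, and the invariant factors of ∂_2 are all 1, so H_1 = 0.
  H_2: rank ker ∂_2 − rank ∂_3 = (4 − 3) − 0 = 1, and there is no ∂_3, so H_2 = Z.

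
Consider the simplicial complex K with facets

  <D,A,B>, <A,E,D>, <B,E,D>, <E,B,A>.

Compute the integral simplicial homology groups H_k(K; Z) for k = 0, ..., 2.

We work with the vertex ordering A < B < D < E. The simplices of K, each written with vertices in increasing order, are:

  0-simplices (4): A, B, D, E
  1-simplices (6): AB, AD, AE, BD, BE, DE
  2-simplices (4): ABD, ABE, ADE, BDE

Hence C_0 ≅ Z^4, C_1 ≅ Z^6, C_2 ≅ Z^4.

Boundary ∂_1: C_1 → C_0 is given by ∂[p,q] = [q] − [p]. For instance
  ∂DE = E − D.
The 4×6 boundary matrix has rank 3 and Smith normal form diag(1,1,1).

∂_2: C_2 → C_1 maps a triangle to the signed sum of its edges. For instance
  ∂BDE = DE − BE + BD,
  ∂ABE = BE − AE + AB.
The resulting 6×4 matrix has rank 3, and its Smith normal form has invariant factors (1,1,1).

Reading off H_k = ker ∂_k / im ∂_{k+1}:

  H_0: rank C_0 − rank ∂_1 = 4 − 3 = 1, and the invariant factors of ∂_1 are all 1, so H_0 ≅ Z.
  H_1: rank ker ∂_1 − rank ∂_2 = (6 − 3) − 3 = 0, and the invariant factors of ∂_2 are all 1, so H_1 ≅ 0.
  H_2: rank ker ∂_2 − rank ∂_3 = (4 − 3) − 0 = 1, and there is no ∂_3, so H_2 ≅ Z.

H_0 = Z,  H_1 = 0,  H_2 = Z.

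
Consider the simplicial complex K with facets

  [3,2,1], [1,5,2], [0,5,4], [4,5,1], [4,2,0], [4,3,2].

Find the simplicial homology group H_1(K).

Take the total order 0 < 1 < 2 < 3 < 4 < 5 on the vertex set. Then K (dimension 2) consists of the simplices:

  0-simplices (6): [0], [1], [2], [3], [4], [5]
  1-simplices (12): [0,2], [0,4], [0,5], [1,2], [1,3], [1,4], [1,5], [2,3], [2,4], [2,5], [3,4], [4,5]
  2-simplices (6): [0,2,4], [0,4,5], [1,2,3], [1,2,5], [1,4,5], [2,3,4]

so the chain groups are C_0 ≅ Z^6, C_1 ≅ Z^12, C_2 ≅ Z^6.

∂_1: C_1 → C_0 sends each edge [p,q] (with p < q) to q − p. For instance
  ∂[4,5] = [5] − [4].
The 6×12 boundary matrix has rank 5 and Smith normal form diag(1,1,1,1,1).

∂_2: C_2 → C_1 maps a triangle to the signed sum of its edges. For instance
  ∂[0,2,4] = [2,4] − [0,4] + [0,2],
  ∂[1,4,5] = [4,5] − [1,5] + [1,4].
As a 12×6 matrix over Z this has rank 6, with invariant factors (1,1,1,1,1,1).

From H_k ≅ ker(∂_k) / im(∂_{k+1}) we obtain:

  H_1: rank ker ∂_1 − rank ∂_2 = (12 − 5) − 6 = 1, and the invariant factors of ∂_2 are all 1, so H_1 = Z.

H_1 = Z.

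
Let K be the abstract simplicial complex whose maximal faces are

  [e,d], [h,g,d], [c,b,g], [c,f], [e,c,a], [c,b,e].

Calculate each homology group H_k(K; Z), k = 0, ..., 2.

Take the total order a < b < c < d < e < f < g < h on the vertex set. Then K (dimension 2) consists of the simplices:

  0-simplices (8): a, b, c, d, e, f, g, h
  1-simplices (12): ac, ae, bc, be, bg, ce, cf, cg, de, dg, dh, gh
  2-simplices (4): ace, bce, bcg, dgh

giving chain groups C_0 ≅ Z^8, C_1 ≅ Z^12, C_2 ≅ Z^4.

Boundary ∂_1: C_1 → C_0 is given by ∂[p,q] = [q] − [p]. For instance
  ∂ac = c − a.
As a 8×12 matrix over Z this has rank 7, with invariant factors (1,1,1,1,1,1,1).

∂_2: C_2 → C_1 sends each 2-simplex [p,q,r] to [q,r] − [p,r] + [p,q]. For instance
  ∂dgh = gh − dh + dg,
  ∂bce = ce − be + bc.
As a 12×4 matrix over Z this has rank 4, with invariant factors (1,1,1,1).

From H_k ≅ ker(∂_k) / im(∂_{k+1}) we obtain:

  H_0: rank C_0 − rank ∂_1 = 8 − 7 = 1, and the invariant factors of ∂_1 are all 1, so H_0 ≅ Z.
  H_1: rank ker ∂_1 − rank ∂_2 = (12 − 7) − 4 = 1, and the invariant factors of ∂_2 are all 1, so H_1 ≅ Z.
  H_2: rank ker ∂_2 − rank ∂_3 = (4 − 4) − 0 = 0, and there is no ∂_3, so H_2 ≅ 0.

As a check, the Euler characteristic is 8 − 12 + 4 = 0, which agrees with 1 − 1 + 0 = 0.

H_0 = Z,  H_1 = Z,  H_2 = 0.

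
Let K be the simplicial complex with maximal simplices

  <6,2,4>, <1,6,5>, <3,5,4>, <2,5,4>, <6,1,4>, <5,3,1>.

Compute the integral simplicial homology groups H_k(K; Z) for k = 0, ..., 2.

H_0 ≅ Z,  H_1 ≅ Z,  H_2 = 0.

We work with the vertex ordering 1 < 2 < 3 < 4 < 5 < 6. The simplices of K, each written with vertices in increasing order, are:

  0-simplices (6): [1], [2], [3], [4], [5], [6]
  1-simplices (12): [1,3], [1,4], [1,5], [1,6], [2,4], [2,5], [2,6], [3,4], [3,5], [4,5], [4,6], [5,6]
  2-simplices (6): [1,3,5], [1,4,6], [1,5,6], [2,4,5], [2,4,6], [3,4,5]

Hence C_0 ≅ Z^6, C_1 ≅ Z^12, C_2 ≅ Z^6.

The boundary map ∂_1: C_1 → C_0 sends each edge [p,q] (with p < q) to q − p. For instance
  ∂[1,4] = [4] − [1].
The resulting 6×12 matrix has rank 5, and its Smith normal form has invariant factors (1,1,1,1,1).

The boundary map ∂_2: C_2 → C_1 acts by ∂[p,q,r] = [q,r] − [p,r] + [p,q]. For instance
  ∂[2,4,6] = [4,6] − [2,6] + [2,4],
  ∂[2,4,5] = [4,5] − [2,5] + [2,4].
The 12×6 boundary matrix has rank 6 and Smith normal form diag(1,1,1,1,1,1).

Computing H_k = (kernel of ∂_k) / (image of ∂_{k+1}):

  H_0: rank C_0 − rank ∂_1 = 6 − 5 = 1, and the invariant factors of ∂_1 are all 1, so H_0 = Z.
  H_1: rank ker ∂_1 − rank ∂_2 = (12 − 5) − 6 = 1, and the invariant factors of ∂_2 are all 1, so H_1 = Z.
  H_2: rank ker ∂_2 − rank ∂_3 = (6 − 6) − 0 = 0, and there is no ∂_3, so H_2 = 0.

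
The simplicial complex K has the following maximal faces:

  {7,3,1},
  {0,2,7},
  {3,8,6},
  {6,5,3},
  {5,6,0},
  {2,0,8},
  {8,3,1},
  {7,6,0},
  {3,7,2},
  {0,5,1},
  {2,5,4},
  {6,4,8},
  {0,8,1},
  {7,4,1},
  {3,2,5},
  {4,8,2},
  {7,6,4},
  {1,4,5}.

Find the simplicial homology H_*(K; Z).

H_0 = Z,  H_1 = Z^2,  H_2 = Z.

Fix the vertex order 0 < 1 < 2 < 3 < 4 < 5 < 6 < 7 < 8 and write every simplex with vertices in increasing order. Then dim K = 2 and the simplices of K are:

  0-simplices (9): [0], [1], [2], [3], [4], [5], [6], [7], [8]
  1-simplices (27): (27 of them)
  2-simplices (18): [0,1,5], [0,1,8], [0,2,7], [0,2,8], [0,5,6], [0,6,7], [1,3,7], [1,3,8], [1,4,5], [1,4,7], [2,3,5], [2,3,7], [2,4,5], [2,4,8], [3,5,6], [3,6,8], [4,6,7], [4,6,8]

giving chain groups C_0 ≅ Z^9, C_1 ≅ Z^27, C_2 ≅ Z^18.

Boundary ∂_1: C_1 → C_0 maps an edge to its endpoints' difference, ∂[p,q] = q − p.
The 9×27 boundary matrix has rank 8 and Smith normal form diag(1,1,1,1,1,1,1,1).

∂_2: C_2 → C_1 maps a triangle to the signed sum of its edges. For instance
  ∂[0,2,7] = [2,7] − [0,7] + [0,2],
  ∂[1,3,7] = [3,7] − [1,7] + [1,3].
The resulting 27×18 matrix has rank 17, and its Smith normal form has invariant factors (1,1,1,1,1,1,1,1,1,1,1,1,1,1,1,1,1).

From H_k ≅ ker(∂_k) / im(∂_{k+1}) we obtain:

  H_0: rank C_0 − rank ∂_1 = 9 − 8 = 1, and the invariant factors of ∂_1 are all 1, so H_0 = Z.
  H_1: rank ker ∂_1 − rank ∂_2 = (27 − 8) − 17 = 2, and the invariant factors of ∂_2 are all 1, so H_1 = Z^2.
  H_2: rank ker ∂_2 − rank ∂_3 = (18 − 17) − 0 = 1, and there is no ∂_3, so H_2 = Z.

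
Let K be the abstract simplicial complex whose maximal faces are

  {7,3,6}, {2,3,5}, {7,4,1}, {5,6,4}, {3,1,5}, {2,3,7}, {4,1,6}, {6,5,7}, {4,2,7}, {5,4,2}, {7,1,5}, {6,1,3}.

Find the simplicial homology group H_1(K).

H_1 = Z/2.

Take the total order 1 < 2 < 3 < 4 < 5 < 6 < 7 on the vertex set. Then K (dimension 2) consists of the simplices:

  0-simplices (7): [1], [2], [3], [4], [5], [6], [7]
  1-simplices (18): [1,3], [1,4], [1,5], [1,6], [1,7], [2,3], [2,4], [2,5], [2,7], [3,5], [3,6], [3,7], [4,5], [4,6], [4,7], [5,6], [5,7], [6,7]
  2-simplices (12): [1,3,5], [1,3,6], [1,4,6], [1,4,7], [1,5,7], [2,3,5], [2,3,7], [2,4,5], [2,4,7], [3,6,7], [4,5,6], [5,6,7]

giving chain groups C_0 ≅ Z^7, C_1 ≅ Z^18, C_2 ≅ Z^12.

∂_1: C_1 → C_0 is given by ∂[p,q] = [q] − [p]. For instance
  ∂[3,6] = [6] − [3].
The resulting 7×18 matrix has rank 6, and its Smith normal form has invariant factors (1,1,1,1,1,1).

∂_2: C_2 → C_1 maps a triangle to the signed sum of its edges. For instance
  ∂[4,5,6] = [5,6] − [4,6] + [4,5],
  ∂[1,4,7] = [4,7] − [1,7] + [1,4].
This gives a 18×12 integer matrix of rank 12; reducing to Smith normal form yields diagonal entries (1,1,1,1,1,1,1,1,1,1,1,2).

From H_k ≅ ker(∂_k) / im(∂_{k+1}) we obtain:

  H_1: rank ker ∂_1 − rank ∂_2 = (18 − 6) − 12 = 0, and ∂_2 has invariant factor 2 > 1, so H_1 ≅ Z/2.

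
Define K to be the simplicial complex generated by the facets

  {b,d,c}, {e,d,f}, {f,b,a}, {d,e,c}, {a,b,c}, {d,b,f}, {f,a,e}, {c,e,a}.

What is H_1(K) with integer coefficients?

H_1 ≅ 0.

Fix the vertex order a < b < c < d < e < f and write every simplex with vertices in increasing order. Then dim K = 2 and the simplices of K are:

  0-simplices (6): a, b, c, d, e, f
  1-simplices (12): ab, ac, ae, af, bc, bd, bf, cd, ce, de, df, ef
  2-simplices (8): abc, abf, ace, aef, bcd, bdf, cde, def

Hence C_0 ≅ Z^6, C_1 ≅ Z^12, C_2 ≅ Z^8.

The boundary map ∂_1: C_1 → C_0 sends each edge [p,q] (with p < q) to q − p. For instance
  ∂bd = d − b.
The 6×12 boundary matrix has rank 5 and Smith normal form diag(1,1,1,1,1).

Boundary ∂_2: C_2 → C_1 sends each 2-simplex [p,q,r] to [q,r] − [p,r] + [p,q]. For instance
  ∂bdf = df − bf + bd,
  ∂ace = ce − ae + ac.
The resulting 12×8 matrix has rank 7, and its Smith normal form has invariant factors (1,1,1,1,1,1,1).

From H_k ≅ ker(∂_k) / im(∂_{k+1}) we obtain:

  H_1: rank ker ∂_1 − rank ∂_2 = (12 − 5) − 7 = 0, and the invariant factors of ∂_2 are all 1, so H_1 ≅ 0.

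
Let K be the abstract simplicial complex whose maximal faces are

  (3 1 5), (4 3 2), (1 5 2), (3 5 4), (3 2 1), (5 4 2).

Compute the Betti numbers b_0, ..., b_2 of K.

b_0 = 1, b_1 = 0, b_2 = 1.

We work with the vertex ordering 1 < 2 < 3 < 4 < 5. The simplices of K, each written with vertices in increasing order, are:

  0-simplices (5): [1], [2], [3], [4], [5]
  1-simplices (9): [1,2], [1,3], [1,5], [2,3], [2,4], [2,5], [3,4], [3,5], [4,5]
  2-simplices (6): [1,2,3], [1,2,5], [1,3,5], [2,3,4], [2,4,5], [3,4,5]

giving chain groups C_0 ≅ Z^5, C_1 ≅ Z^9, C_2 ≅ Z^6.

∂_1: C_1 → C_0 maps an edge to its endpoints' difference, ∂[p,q] = q − p.
This gives a 5×9 integer matrix of rank 4; reducing to Smith normal form yields diagonal entries (1,1,1,1).

The boundary map ∂_2: C_2 → C_1 sends each 2-simplex [p,q,r] to [q,r] − [p,r] + [p,q]. For instance
  ∂[1,3,5] = [3,5] − [1,5] + [1,3],
  ∂[1,2,3] = [2,3] − [1,3] + [1,2].
The 9×6 boundary matrix has rank 5 and Smith normal form diag(1,1,1,1,1).

Now H_k = ker ∂_k / im ∂_{k+1}, so:

  H_0: rank C_0 − rank ∂_1 = 5 − 4 = 1, and the invariant factors of ∂_1 are all 1, so H_0 ≅ Z.
  H_1: rank ker ∂_1 − rank ∂_2 = (9 − 4) − 5 = 0, and the invariant factors of ∂_2 are all 1, so H_1 ≅ 0.
  H_2: rank ker ∂_2 − rank ∂_3 = (6 − 5) − 0 = 1, and there is no ∂_3, so H_2 ≅ Z.

(K is a triangulation of the 2-sphere S^2.)

Hence the Betti numbers are b_0 = 1, b_1 = 0, b_2 = 1.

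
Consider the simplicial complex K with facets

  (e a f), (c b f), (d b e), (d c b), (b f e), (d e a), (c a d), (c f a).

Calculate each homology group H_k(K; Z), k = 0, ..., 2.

H_0 = Z,  H_1 = 0,  H_2 = Z.

Fix the vertex order a < b < c < d < e < f and write every simplex with vertices in increasing order. Then dim K = 2 and the simplices of K are:

  0-simplices (6): a, b, c, d, e, f
  1-simplices (12): ac, ad, ae, af, bc, bd, be, bf, cd, cf, de, ef
  2-simplices (8): acd, acf, ade, aef, bcd, bcf, bde, bef

Hence C_0 ≅ Z^6, C_1 ≅ Z^12, C_2 ≅ Z^8.

Boundary ∂_1: C_1 → C_0 is given by ∂[p,q] = [q] − [p]. For instance
  ∂be = e − b.
The resulting 6×12 matrix has rank 5, and its Smith normal form has invariant factors (1,1,1,1,1).

Boundary ∂_2: C_2 → C_1 acts by ∂[p,q,r] = [q,r] − [p,r] + [p,q]. For instance
  ∂bef = ef − bf + be,
  ∂acd = cd − ad + ac.
The resulting 12×8 matrix has rank 7, and its Smith normal form has invariant factors (1,1,1,1,1,1,1).

From H_k ≅ ker(∂_k) / im(∂_{k+1}) we obtain:

  H_0: rank C_0 − rank ∂_1 = 6 − 5 = 1, and the invariant factors of ∂_1 are all 1, so H_0 ≅ Z.
  H_1: rank ker ∂_1 − rank ∂_2 = (12 − 5) − 7 = 0, and the invariant factors of ∂_2 are all 1, so H_1 ≅ 0.
  H_2: rank ker ∂_2 − rank ∂_3 = (8 − 7) − 0 = 1, and there is no ∂_3, so H_2 ≅ Z.

As a check, the Euler characteristic is 6 − 12 + 8 = 2, which agrees with 1 − 0 + 1 = 2.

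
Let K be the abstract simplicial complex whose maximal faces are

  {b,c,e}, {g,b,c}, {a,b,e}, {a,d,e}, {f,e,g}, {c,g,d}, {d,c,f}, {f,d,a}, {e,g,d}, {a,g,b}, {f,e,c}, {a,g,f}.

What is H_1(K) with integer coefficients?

H_1 = Z/2Z.

We work with the vertex ordering a < b < c < d < e < f < g. The simplices of K, each written with vertices in increasing order, are:

  0-simplices (7): a, b, c, d, e, f, g
  1-simplices (18): ab, ad, ae, af, ag, bc, be, bg, cd, ce, cf, cg, de, df, dg, ef, eg, fg
  2-simplices (12): abe, abg, ade, adf, afg, bce, bcg, cdf, cdg, cef, deg, efg

so the chain groups are C_0 ≅ Z^7, C_1 ≅ Z^18, C_2 ≅ Z^12.

∂_1: C_1 → C_0 is given by ∂[p,q] = [q] − [p].
This gives a 7×18 integer matrix of rank 6; reducing to Smith normal form yields diagonal entries (1,1,1,1,1,1).

∂_2: C_2 → C_1 maps a triangle to the signed sum of its edges. For instance
  ∂bcg = cg − bg + bc,
  ∂ade = de − ae + ad.
As a 18×12 matrix over Z this has rank 12, with invariant factors (1,1,1,1,1,1,1,1,1,1,1,2).

Now H_k = ker ∂_k / im ∂_{k+1}, so:

  H_1: rank ker ∂_1 − rank ∂_2 = (18 − 6) − 12 = 0, and ∂_2 has invariant factor 2 > 1, so H_1 ≅ Z/2Z.

(K is a triangulation of the real projective plane RP^2.)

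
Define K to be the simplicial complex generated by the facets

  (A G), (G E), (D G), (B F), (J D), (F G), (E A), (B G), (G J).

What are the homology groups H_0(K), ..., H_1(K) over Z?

We work with the vertex ordering A < B < D < E < F < G < J. The simplices of K, each written with vertices in increasing order, are:

  0-simplices (7): A, B, D, E, F, G, J
  1-simplices (9): AE, AG, BF, BG, DG, DJ, EG, FG, GJ

Hence C_0 ≅ Z^7, C_1 ≅ Z^9.

Boundary ∂_1: C_1 → C_0 sends each edge [p,q] (with p < q) to q − p. For instance
  ∂GJ = J − G.
This gives a 7×9 integer matrix of rank 6; reducing to Smith normal form yields diagonal entries (1,1,1,1,1,1).

Computing H_k = (kernel of ∂_k) / (image of ∂_{k+1}):

  H_0: rank C_0 − rank ∂_1 = 7 − 6 = 1, and the invariant factors of ∂_1 are all 1, so H_0 ≅ Z.
  H_1: rank ker ∂_1 − rank ∂_2 = (9 − 6) − 0 = 3, and there is no ∂_2, so H_1 ≅ Z^3.

H_0 = Z,  H_1 = Z^3.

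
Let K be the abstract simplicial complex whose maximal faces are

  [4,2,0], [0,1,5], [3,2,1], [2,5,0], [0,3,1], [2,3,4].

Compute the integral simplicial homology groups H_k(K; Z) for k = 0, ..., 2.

H_0 = Z,  H_1 = Z,  H_2 = 0.

Take the total order 0 < 1 < 2 < 3 < 4 < 5 on the vertex set. Then K (dimension 2) consists of the simplices:

  0-simplices (6): [0], [1], [2], [3], [4], [5]
  1-simplices (12): [0,1], [0,2], [0,3], [0,4], [0,5], [1,2], [1,3], [1,5], [2,3], [2,4], [2,5], [3,4]
  2-simplices (6): [0,1,3], [0,1,5], [0,2,4], [0,2,5], [1,2,3], [2,3,4]

giving chain groups C_0 ≅ Z^6, C_1 ≅ Z^12, C_2 ≅ Z^6.

The boundary map ∂_1: C_1 → C_0 is given by ∂[p,q] = [q] − [p]. For instance
  ∂[1,2] = [2] − [1].
This gives a 6×12 integer matrix of rank 5; reducing to Smith normal form yields diagonal entries (1,1,1,1,1).

The boundary map ∂_2: C_2 → C_1 maps a triangle to the signed sum of its edges. For instance
  ∂[0,1,5] = [1,5] − [0,5] + [0,1],
  ∂[2,3,4] = [3,4] − [2,4] + [2,3].
The resulting 12×6 matrix has rank 6, and its Smith normal form has invariant factors (1,1,1,1,1,1).

Reading off H_k = ker ∂_k / im ∂_{k+1}:

  H_0: rank C_0 − rank ∂_1 = 6 − 5 = 1, and the invariant factors of ∂_1 are all 1, so H_0 ≅ Z.
  H_1: rank ker ∂_1 − rank ∂_2 = (12 − 5) − 6 = 1, and the invariant factors of ∂_2 are all 1, so H_1 ≅ Z.
  H_2: rank ker ∂_2 − rank ∂_3 = (6 − 6) − 0 = 0, and there is no ∂_3, so H_2 ≅ 0.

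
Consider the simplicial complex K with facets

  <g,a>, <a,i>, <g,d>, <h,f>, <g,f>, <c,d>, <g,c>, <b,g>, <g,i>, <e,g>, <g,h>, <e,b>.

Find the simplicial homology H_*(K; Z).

H_0 ≅ Z,  H_1 ≅ Z^4.

Fix the vertex order a < b < c < d < e < f < g < h < i and write every simplex with vertices in increasing order. Then dim K = 1 and the simplices of K are:

  0-simplices (9): a, b, c, d, e, f, g, h, i
  1-simplices (12): ag, ai, be, bg, cd, cg, dg, eg, fg, fh, gh, gi

giving chain groups C_0 ≅ Z^9, C_1 ≅ Z^12.

∂_1: C_1 → C_0 sends each edge [p,q] (with p < q) to q − p. For instance
  ∂ai = i − a.
The 9×12 boundary matrix has rank 8 and Smith normal form diag(1,1,1,1,1,1,1,1).

From H_k ≅ ker(∂_k) / im(∂_{k+1}) we obtain:

  H_0: rank C_0 − rank ∂_1 = 9 − 8 = 1, and the invariant factors of ∂_1 are all 1, so H_0 ≅ Z.
  H_1: rank ker ∂_1 − rank ∂_2 = (12 − 8) − 0 = 4, and there is no ∂_2, so H_1 ≅ Z^4.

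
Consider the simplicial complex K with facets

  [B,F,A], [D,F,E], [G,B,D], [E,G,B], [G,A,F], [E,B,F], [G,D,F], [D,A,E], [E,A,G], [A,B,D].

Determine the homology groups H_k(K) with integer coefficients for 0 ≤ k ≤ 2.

Fix the vertex order A < B < D < E < F < G and write every simplex with vertices in increasing order. Then dim K = 2 and the simplices of K are:

  0-simplices (6): A, B, D, E, F, G
  1-simplices (15): AB, AD, AE, AF, AG, BD, BE, BF, BG, DE, DF, DG, EF, EG, FG
  2-simplices (10): ABD, ABF, ADE, AEG, AFG, BDG, BEF, BEG, DEF, DFG

Hence C_0 ≅ Z^6, C_1 ≅ Z^15, C_2 ≅ Z^10.

Boundary ∂_1: C_1 → C_0 is given by ∂[p,q] = [q] − [p]. For instance
  ∂BD = D − B.
The resulting 6×15 matrix has rank 5, and its Smith normal form has invariant factors (1,1,1,1,1).

∂_2: C_2 → C_1 acts by ∂[p,q,r] = [q,r] − [p,r] + [p,q]. For instance
  ∂BEG = EG − BG + BE,
  ∂AEG = EG − AG + AE.
The resulting 15×10 matrix has rank 10, and its Smith normal form has invariant factors (1,1,1,1,1,1,1,1,1,2).

Computing H_k = (kernel of ∂_k) / (image of ∂_{k+1}):

  H_0: rank C_0 − rank ∂_1 = 6 − 5 = 1, and the invariant factors of ∂_1 are all 1, so H_0 = Z.
  H_1: rank ker ∂_1 − rank ∂_2 = (15 − 5) − 10 = 0, and ∂_2 has invariant factor 2 > 1, so H_1 = Z/2Z.
  H_2: rank ker ∂_2 − rank ∂_3 = (10 − 10) − 0 = 0, and there is no ∂_3, so H_2 = 0.

As a check, the Euler characteristic is 6 − 15 + 10 = 1, which agrees with 1 − 0 + 0 = 1.
(K is a triangulation of the real projective plane RP^2.)

H_0 = Z,  H_1 = Z/2Z,  H_2 = 0.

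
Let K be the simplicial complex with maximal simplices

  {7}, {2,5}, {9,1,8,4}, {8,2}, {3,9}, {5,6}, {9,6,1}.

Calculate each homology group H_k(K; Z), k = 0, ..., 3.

Fix the vertex order 1 < 2 < 3 < 4 < 5 < 6 < 7 < 8 < 9 and write every simplex with vertices in increasing order. Then dim K = 3 and the simplices of K are:

  0-simplices (9): [1], [2], [3], [4], [5], [6], [7], [8], [9]
  1-simplices (12): [1,4], [1,6], [1,8], [1,9], [2,5], [2,8], [3,9], [4,8], [4,9], [5,6], [6,9], [8,9]
  2-simplices (5): [1,4,8], [1,4,9], [1,6,9], [1,8,9], [4,8,9]
  3-simplices (1): [1,4,8,9]

Hence C_0 ≅ Z^9, C_1 ≅ Z^12, C_2 ≅ Z^5, C_3 ≅ Z^1.

The boundary map ∂_1: C_1 → C_0 maps an edge to its endpoints' difference, ∂[p,q] = q − p. For instance
  ∂[1,6] = [6] − [1].
The resulting 9×12 matrix has rank 7, and its Smith normal form has invariant factors (1,1,1,1,1,1,1).

The boundary map ∂_2: C_2 → C_1 maps a triangle to the signed sum of its edges. For instance
  ∂[1,8,9] = [8,9] − [1,9] + [1,8],
  ∂[4,8,9] = [8,9] − [4,9] + [4,8].
As a 12×5 matrix over Z this has rank 4, with invariant factors (1,1,1,1).

∂_3: C_3 → C_2 sends each 3-simplex σ to the alternating sum Σ_i (−1)^i (σ with its i-th vertex removed). For instance
  ∂[1,4,8,9] = [4,8,9] − [1,8,9] + [1,4,9] − [1,4,8].
The 5×1 boundary matrix has rank 1 and Smith normal form diag(1).

Computing H_k = (kernel of ∂_k) / (image of ∂_{k+1}):

  H_0: rank C_0 − rank ∂_1 = 9 − 7 = 2, and the invariant factors of ∂_1 are all 1, so H_0 = Z^2.
  H_1: rank ker ∂_1 − rank ∂_2 = (12 − 7) − 4 = 1, and the invariant factors of ∂_2 are all 1, so H_1 = Z.
  H_2: rank ker ∂_2 − rank ∂_3 = (5 − 4) − 1 = 0, and the invariant factors of ∂_3 are all 1, so H_2 = 0.
  H_3: rank ker ∂_3 − rank ∂_4 = (1 − 1) − 0 = 0, and there is no ∂_4, so H_3 = 0.

H_0 ≅ Z^2,  H_1 ≅ Z,  H_2 = 0,  H_3 = 0.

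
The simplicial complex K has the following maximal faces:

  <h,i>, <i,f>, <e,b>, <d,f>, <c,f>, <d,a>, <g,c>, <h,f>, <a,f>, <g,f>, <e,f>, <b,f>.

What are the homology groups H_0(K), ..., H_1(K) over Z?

H_0 ≅ Z,  H_1 ≅ Z^4.

Fix the vertex order a < b < c < d < e < f < g < h < i and write every simplex with vertices in increasing order. Then dim K = 1 and the simplices of K are:

  0-simplices (9): a, b, c, d, e, f, g, h, i
  1-simplices (12): ad, af, be, bf, cf, cg, df, ef, fg, fh, fi, hi

Hence C_0 ≅ Z^9, C_1 ≅ Z^12.

∂_1: C_1 → C_0 is given by ∂[p,q] = [q] − [p]. For instance
  ∂ad = d − a.
As a 9×12 matrix over Z this has rank 8, with invariant factors (1,1,1,1,1,1,1,1).

Now H_k = ker ∂_k / im ∂_{k+1}, so:

  H_0: rank C_0 − rank ∂_1 = 9 − 8 = 1, and the invariant factors of ∂_1 are all 1, so H_0 ≅ Z.
  H_1: rank ker ∂_1 − rank ∂_2 = (12 − 8) − 0 = 4, and there is no ∂_2, so H_1 ≅ Z^4.

As a check, the Euler characteristic is 9 − 12 = -3, which agrees with 1 − 4 = -3.
(K is a triangulation of a wedge of 4 circles.)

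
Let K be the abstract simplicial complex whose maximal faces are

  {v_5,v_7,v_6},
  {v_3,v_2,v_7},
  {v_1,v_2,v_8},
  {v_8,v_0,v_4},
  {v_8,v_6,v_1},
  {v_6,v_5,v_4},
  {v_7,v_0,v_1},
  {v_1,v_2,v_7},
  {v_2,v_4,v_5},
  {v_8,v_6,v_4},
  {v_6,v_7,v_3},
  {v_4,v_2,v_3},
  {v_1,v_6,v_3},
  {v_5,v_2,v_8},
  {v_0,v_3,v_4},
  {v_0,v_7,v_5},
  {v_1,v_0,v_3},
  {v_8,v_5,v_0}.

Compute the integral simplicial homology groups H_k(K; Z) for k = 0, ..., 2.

H_0 = Z,  H_1 = Z ⊕ Z/2Z,  H_2 = 0.

We work with the vertex ordering v_0 < v_1 < v_2 < v_3 < v_4 < v_5 < v_6 < v_7 < v_8. The simplices of K, each written with vertices in increasing order, are:

  0-simplices (9): [v_0], [v_1], [v_2], [v_3], [v_4], [v_5], [v_6], [v_7], [v_8]
  1-simplices (27): (27 of them)
  2-simplices (18): (18 of them)

so the chain groups are C_0 ≅ Z^9, C_1 ≅ Z^27, C_2 ≅ Z^18.

∂_1: C_1 → C_0 sends each edge [p,q] (with p < q) to q − p. For instance
  ∂[v_5,v_8] = [v_8] − [v_5].
The resulting 9×27 matrix has rank 8, and its Smith normal form has invariant factors (1,1,1,1,1,1,1,1).

∂_2: C_2 → C_1 acts by ∂[p,q,r] = [q,r] − [p,r] + [p,q]. For instance
  ∂[v_2,v_3,v_7] = [v_3,v_7] − [v_2,v_7] + [v_2,v_3],
  ∂[v_0,v_3,v_4] = [v_3,v_4] − [v_0,v_4] + [v_0,v_3].
This gives a 27×18 integer matrix of rank 18; reducing to Smith normal form yields diagonal entries (1,1,1,1,1,1,1,1,1,1,1,1,1,1,1,1,1,2).

Now H_k = ker ∂_k / im ∂_{k+1}, so:

  H_0: rank C_0 − rank ∂_1 = 9 − 8 = 1, and the invariant factors of ∂_1 are all 1, so H_0 ≅ Z.
  H_1: rank ker ∂_1 − rank ∂_2 = (27 − 8) − 18 = 1, and ∂_2 has invariant factor 2 > 1, so H_1 ≅ Z ⊕ Z/2Z.
  H_2: rank ker ∂_2 − rank ∂_3 = (18 − 18) − 0 = 0, and there is no ∂_3, so H_2 ≅ 0.

As a check, the Euler characteristic is 9 − 27 + 18 = 0, which agrees with 1 − 1 + 0 = 0.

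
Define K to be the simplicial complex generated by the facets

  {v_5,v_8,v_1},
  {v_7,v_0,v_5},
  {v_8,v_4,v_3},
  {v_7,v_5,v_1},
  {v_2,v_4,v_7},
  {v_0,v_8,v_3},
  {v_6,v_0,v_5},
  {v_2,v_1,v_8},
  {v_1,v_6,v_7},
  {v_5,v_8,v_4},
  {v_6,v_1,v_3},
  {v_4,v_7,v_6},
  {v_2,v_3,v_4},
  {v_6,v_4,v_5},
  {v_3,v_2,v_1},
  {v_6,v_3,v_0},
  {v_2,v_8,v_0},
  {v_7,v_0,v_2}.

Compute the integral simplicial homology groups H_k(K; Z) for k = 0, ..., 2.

Take the total order v_0 < v_1 < v_2 < v_3 < v_4 < v_5 < v_6 < v_7 < v_8 on the vertex set. Then K (dimension 2) consists of the simplices:

  0-simplices (9): [v_0], [v_1], [v_2], [v_3], [v_4], [v_5], [v_6], [v_7], [v_8]
  1-simplices (27): (27 of them)
  2-simplices (18): (18 of them)

giving chain groups C_0 ≅ Z^9, C_1 ≅ Z^27, C_2 ≅ Z^18.

∂_1: C_1 → C_0 maps an edge to its endpoints' difference, ∂[p,q] = q − p.
The resulting 9×27 matrix has rank 8, and its Smith normal form has invariant factors (1,1,1,1,1,1,1,1).

Boundary ∂_2: C_2 → C_1 sends each 2-simplex [p,q,r] to [q,r] − [p,r] + [p,q]. For instance
  ∂[v_1,v_5,v_7] = [v_5,v_7] − [v_1,v_7] + [v_1,v_5],
  ∂[v_0,v_2,v_8] = [v_2,v_8] − [v_0,v_8] + [v_0,v_2].
The resulting 27×18 matrix has rank 18, and its Smith normal form has invariant factors (1,1,1,1,1,1,1,1,1,1,1,1,1,1,1,1,1,2).

Reading off H_k = ker ∂_k / im ∂_{k+1}:

  H_0: rank C_0 − rank ∂_1 = 9 − 8 = 1, and the invariant factors of ∂_1 are all 1, so H_0 = Z.
  H_1: rank ker ∂_1 − rank ∂_2 = (27 − 8) − 18 = 1, and ∂_2 has invariant factor 2 > 1, so H_1 = Z × Z/2.
  H_2: rank ker ∂_2 − rank ∂_3 = (18 − 18) − 0 = 0, and there is no ∂_3, so H_2 = 0.

As a check, the Euler characteristic is 9 − 27 + 18 = 0, which agrees with 1 − 1 + 0 = 0.

H_0 ≅ Z,  H_1 ≅ Z × Z/2,  H_2 = 0.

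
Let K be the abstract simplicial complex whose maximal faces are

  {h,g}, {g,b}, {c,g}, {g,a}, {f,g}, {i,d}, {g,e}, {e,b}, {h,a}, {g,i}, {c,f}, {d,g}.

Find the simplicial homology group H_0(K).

H_0 = Z.

We work with the vertex ordering a < b < c < d < e < f < g < h < i. The simplices of K, each written with vertices in increasing order, are:

  0-simplices (9): a, b, c, d, e, f, g, h, i
  1-simplices (12): ag, ah, be, bg, cf, cg, dg, di, eg, fg, gh, gi

so the chain groups are C_0 ≅ Z^9, C_1 ≅ Z^12.

The boundary map ∂_1: C_1 → C_0 maps an edge to its endpoints' difference, ∂[p,q] = q − p.
This gives a 9×12 integer matrix of rank 8; reducing to Smith normal form yields diagonal entries (1,1,1,1,1,1,1,1).

Now H_k = ker ∂_k / im ∂_{k+1}, so:

  H_0: rank C_0 − rank ∂_1 = 9 − 8 = 1, and the invariant factors of ∂_1 are all 1, so H_0 ≅ Z.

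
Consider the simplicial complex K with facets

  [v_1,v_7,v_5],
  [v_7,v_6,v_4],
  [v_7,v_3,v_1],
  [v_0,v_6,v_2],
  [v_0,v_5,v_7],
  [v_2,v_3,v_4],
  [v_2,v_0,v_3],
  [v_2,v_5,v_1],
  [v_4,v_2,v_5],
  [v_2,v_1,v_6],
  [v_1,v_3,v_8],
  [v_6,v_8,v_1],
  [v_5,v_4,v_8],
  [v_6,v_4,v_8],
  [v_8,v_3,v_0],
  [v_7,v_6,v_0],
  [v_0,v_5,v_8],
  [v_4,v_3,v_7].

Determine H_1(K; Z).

Take the total order v_0 < v_1 < v_2 < v_3 < v_4 < v_5 < v_6 < v_7 < v_8 on the vertex set. Then K (dimension 2) consists of the simplices:

  0-simplices (9): [v_0], [v_1], [v_2], [v_3], [v_4], [v_5], [v_6], [v_7], [v_8]
  1-simplices (27): (27 of them)
  2-simplices (18): (18 of them)

so the chain groups are C_0 ≅ Z^9, C_1 ≅ Z^27, C_2 ≅ Z^18.

Boundary ∂_1: C_1 → C_0 maps an edge to its endpoints' difference, ∂[p,q] = q − p. For instance
  ∂[v_2,v_5] = [v_5] − [v_2].
This gives a 9×27 integer matrix of rank 8; reducing to Smith normal form yields diagonal entries (1,1,1,1,1,1,1,1).

The boundary map ∂_2: C_2 → C_1 maps a triangle to the signed sum of its edges. For instance
  ∂[v_0,v_2,v_6] = [v_2,v_6] − [v_0,v_6] + [v_0,v_2],
  ∂[v_0,v_6,v_7] = [v_6,v_7] − [v_0,v_7] + [v_0,v_6].
The resulting 27×18 matrix has rank 17, and its Smith normal form has invariant factors (1,1,1,1,1,1,1,1,1,1,1,1,1,1,1,1,1).

Computing H_k = (kernel of ∂_k) / (image of ∂_{k+1}):

  H_1: rank ker ∂_1 − rank ∂_2 = (27 − 8) − 17 = 2, and the invariant factors of ∂_2 are all 1, so H_1 ≅ Z^2.

(K is a triangulation of the torus T^2.)

H_1 = Z^2.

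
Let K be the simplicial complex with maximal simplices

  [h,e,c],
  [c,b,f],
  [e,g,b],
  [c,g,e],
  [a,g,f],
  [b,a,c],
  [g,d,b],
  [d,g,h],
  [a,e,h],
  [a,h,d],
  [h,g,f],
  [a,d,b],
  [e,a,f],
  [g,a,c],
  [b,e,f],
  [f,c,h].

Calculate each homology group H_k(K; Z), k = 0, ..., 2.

We work with the vertex ordering a < b < c < d < e < f < g < h. The simplices of K, each written with vertices in increasing order, are:

  0-simplices (8): a, b, c, d, e, f, g, h
  1-simplices (24): ab, ac, ad, ae, af, ag, ah, bc, bd, be, bf, bg, ce, cf, cg, ch, dg, dh, ef, eg, eh, fg, fh, gh
  2-simplices (16): abc, abd, acg, adh, aef, aeh, afg, bcf, bdg, bef, beg, ceg, ceh, cfh, dgh, fgh

so the chain groups are C_0 ≅ Z^8, C_1 ≅ Z^24, C_2 ≅ Z^16.

∂_1: C_1 → C_0 maps an edge to its endpoints' difference, ∂[p,q] = q − p. For instance
  ∂fh = h − f.
The 8×24 boundary matrix has rank 7 and Smith normal form diag(1,1,1,1,1,1,1).

Boundary ∂_2: C_2 → C_1 sends each 2-simplex [p,q,r] to [q,r] − [p,r] + [p,q]. For instance
  ∂bdg = dg − bg + bd,
  ∂abc = bc − ac + ab.
The 24×16 boundary matrix has rank 15 and Smith normal form diag(1,1,1,1,1,1,1,1,1,1,1,1,1,1,1).

From H_k ≅ ker(∂_k) / im(∂_{k+1}) we obtain:

  H_0: rank C_0 − rank ∂_1 = 8 − 7 = 1, and the invariant factors of ∂_1 are all 1, so H_0 ≅ Z.
  H_1: rank ker ∂_1 − rank ∂_2 = (24 − 7) − 15 = 2, and the invariant factors of ∂_2 are all 1, so H_1 ≅ Z^2.
  H_2: rank ker ∂_2 − rank ∂_3 = (16 − 15) − 0 = 1, and there is no ∂_3, so H_2 ≅ Z.

H_0 = Z,  H_1 = Z^2,  H_2 = Z.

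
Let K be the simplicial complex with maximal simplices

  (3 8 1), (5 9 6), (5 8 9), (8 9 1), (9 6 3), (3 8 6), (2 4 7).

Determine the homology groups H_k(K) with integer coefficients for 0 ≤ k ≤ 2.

K has 9 vertices, 15 edges, 7 triangles.
rank ∂_0 = 0, rank ∂_1 = 7 ⇒ b_0 = 9 − 0 − 7 = 2; all invariant factors of ∂_1 are 1 so no torsion. So H_0 = Z^2.
rank ∂_1 = 7, rank ∂_2 = 7 ⇒ b_1 = 15 − 7 − 7 = 1; all invariant factors of ∂_2 are 1 so no torsion. So H_1 = Z.
rank ∂_2 = 7, rank ∂_3 = 0 ⇒ b_2 = 7 − 7 − 0 = 0. So H_2 = 0.

H_0 ≅ Z^2,  H_1 ≅ Z,  H_2 = 0.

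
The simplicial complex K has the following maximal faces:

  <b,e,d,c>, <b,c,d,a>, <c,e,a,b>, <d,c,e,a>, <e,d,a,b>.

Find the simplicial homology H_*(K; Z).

We work with the vertex ordering a < b < c < d < e. The simplices of K, each written with vertices in increasing order, are:

  0-simplices (5): a, b, c, d, e
  1-simplices (10): ab, ac, ad, ae, bc, bd, be, cd, ce, de
  2-simplices (10): abc, abd, abe, acd, ace, ade, bcd, bce, bde, cde
  3-simplices (5): abcd, abce, abde, acde, bcde

Hence C_0 ≅ Z^5, C_1 ≅ Z^10, C_2 ≅ Z^10, C_3 ≅ Z^5.

The boundary map ∂_1: C_1 → C_0 sends each edge [p,q] (with p < q) to q − p. For instance
  ∂ad = d − a.
As a 5×10 matrix over Z this has rank 4, with invariant factors (1,1,1,1).

∂_2: C_2 → C_1 sends each 2-simplex [p,q,r] to [q,r] − [p,r] + [p,q]. For instance
  ∂bcd = cd − bd + bc,
  ∂ace = ce − ae + ac.
The resulting 10×10 matrix has rank 6, and its Smith normal form has invariant factors (1,1,1,1,1,1).

The boundary map ∂_3: C_3 → C_2 sends each 3-simplex σ to the alternating sum Σ_i (−1)^i (σ with its i-th vertex removed). For instance
  ∂abcd = bcd − acd + abd − abc,
  ∂bcde = cde − bde + bce − bcd.
As a 10×5 matrix over Z this has rank 4, with invariant factors (1,1,1,1).

Now H_k = ker ∂_k / im ∂_{k+1}, so:

  H_0: rank C_0 − rank ∂_1 = 5 − 4 = 1, and the invariant factors of ∂_1 are all 1, so H_0 = Z.
  H_1: rank ker ∂_1 − rank ∂_2 = (10 − 4) − 6 = 0, and the invariant factors of ∂_2 are all 1, so H_1 = 0.
  H_2: rank ker ∂_2 − rank ∂_3 = (10 − 6) − 4 = 0, and the invariant factors of ∂_3 are all 1, so H_2 = 0.
  H_3: rank ker ∂_3 − rank ∂_4 = (5 − 4) − 0 = 1, and there is no ∂_4, so H_3 = Z.

H_0 = Z,  H_1 = 0,  H_2 = 0,  H_3 = Z.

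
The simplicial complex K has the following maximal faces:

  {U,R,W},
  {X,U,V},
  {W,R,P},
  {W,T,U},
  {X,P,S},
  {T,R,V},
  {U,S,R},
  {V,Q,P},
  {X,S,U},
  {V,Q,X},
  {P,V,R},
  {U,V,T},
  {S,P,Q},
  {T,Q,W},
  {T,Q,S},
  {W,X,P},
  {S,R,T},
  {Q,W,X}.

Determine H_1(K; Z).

Take the total order P < Q < R < S < T < U < V < W < X on the vertex set. Then K (dimension 2) consists of the simplices:

  0-simplices (9): P, Q, R, S, T, U, V, W, X
  1-simplices (27): PQ, PR, PS, PV, PW, PX, QS, QT, QV, QW, QX, RS, RT, RU, RV, RW, ST, SU, SX, TU, TV, TW, UV, UW, UX, VX, WX
  2-simplices (18): PQS, PQV, PRV, PRW, PSX, PWX, QST, QTW, QVX, QWX, RST, RSU, RTV, RUW, SUX, TUV, TUW, UVX

so the chain groups are C_0 ≅ Z^9, C_1 ≅ Z^27, C_2 ≅ Z^18.

Boundary ∂_1: C_1 → C_0 is given by ∂[p,q] = [q] − [p].
The 9×27 boundary matrix has rank 8 and Smith normal form diag(1,1,1,1,1,1,1,1).

∂_2: C_2 → C_1 sends each 2-simplex [p,q,r] to [q,r] − [p,r] + [p,q]. For instance
  ∂TUV = UV − TV + TU,
  ∂UVX = VX − UX + UV.
The 27×18 boundary matrix has rank 18 and Smith normal form diag(1,1,1,1,1,1,1,1,1,1,1,1,1,1,1,1,1,2).

Computing H_k = (kernel of ∂_k) / (image of ∂_{k+1}):

  H_1: rank ker ∂_1 − rank ∂_2 = (27 − 8) − 18 = 1, and ∂_2 has invariant factor 2 > 1, so H_1 = Z ⊕ Z/2.

H_1 = Z ⊕ Z/2.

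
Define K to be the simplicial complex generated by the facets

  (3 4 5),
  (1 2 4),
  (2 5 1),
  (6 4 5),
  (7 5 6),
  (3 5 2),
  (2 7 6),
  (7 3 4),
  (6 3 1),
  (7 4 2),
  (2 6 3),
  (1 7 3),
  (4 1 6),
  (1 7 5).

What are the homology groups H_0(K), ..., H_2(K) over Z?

K has 7 vertices, 21 edges, 14 triangles.
rank ∂_0 = 0, rank ∂_1 = 6 ⇒ b_0 = 7 − 0 − 6 = 1; all invariant factors of ∂_1 are 1 so no torsion. So H_0 = Z.
rank ∂_1 = 6, rank ∂_2 = 13 ⇒ b_1 = 21 − 6 − 13 = 2; all invariant factors of ∂_2 are 1 so no torsion. So H_1 = Z^2.
rank ∂_2 = 13, rank ∂_3 = 0 ⇒ b_2 = 14 − 13 − 0 = 1. So H_2 = Z.

H_0 = Z,  H_1 = Z^2,  H_2 = Z.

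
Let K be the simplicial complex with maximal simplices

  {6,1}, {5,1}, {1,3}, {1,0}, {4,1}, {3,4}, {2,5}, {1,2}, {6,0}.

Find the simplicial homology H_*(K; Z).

H_0 ≅ Z,  H_1 ≅ Z^3.

Order the vertices as 0 < 1 < 2 < 3 < 4 < 5 < 6. Listing each simplex with vertices in this order, K has dimension 1 with simplices:

  0-simplices (7): [0], [1], [2], [3], [4], [5], [6]
  1-simplices (9): [0,1], [0,6], [1,2], [1,3], [1,4], [1,5], [1,6], [2,5], [3,4]

giving chain groups C_0 ≅ Z^7, C_1 ≅ Z^9.

The boundary map ∂_1: C_1 → C_0 maps an edge to its endpoints' difference, ∂[p,q] = q − p.
The 7×9 boundary matrix has rank 6 and Smith normal form diag(1,1,1,1,1,1).

Reading off H_k = ker ∂_k / im ∂_{k+1}:

  H_0: rank C_0 − rank ∂_1 = 7 − 6 = 1, and the invariant factors of ∂_1 are all 1, so H_0 = Z.
  H_1: rank ker ∂_1 − rank ∂_2 = (9 − 6) − 0 = 3, and there is no ∂_2, so H_1 = Z^3.

As a check, the Euler characteristic is 7 − 9 = -2, which agrees with 1 − 3 = -2.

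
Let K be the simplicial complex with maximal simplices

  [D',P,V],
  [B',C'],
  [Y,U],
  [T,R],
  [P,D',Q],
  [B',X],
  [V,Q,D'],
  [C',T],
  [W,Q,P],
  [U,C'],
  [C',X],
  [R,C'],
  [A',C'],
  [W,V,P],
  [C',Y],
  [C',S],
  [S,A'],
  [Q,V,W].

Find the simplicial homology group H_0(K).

Fix the vertex order P < Q < R < S < T < U < V < W < X < Y < A' < B' < C' < D' and write every simplex with vertices in increasing order. Then dim K = 2 and the simplices of K are:

  0-simplices (14): [P], [Q], [R], [S], [T], [U], [V], [W], [X], [Y], [A'], [B'], [C'], [D']
  1-simplices (21): [P,Q], [P,V], [P,W], [P,D'], [Q,V], [Q,W], [Q,D'], [R,T], [R,C'], [S,A'], [S,C'], [T,C'], [U,Y], [U,C'], [V,W], [V,D'], [X,B'], [X,C'], [Y,C'], [A',C'], [B',C']
  2-simplices (6): [P,Q,W], [P,Q,D'], [P,V,W], [P,V,D'], [Q,V,W], [Q,V,D']

Hence C_0 ≅ Z^14, C_1 ≅ Z^21, C_2 ≅ Z^6.

Boundary ∂_1: C_1 → C_0 sends each edge [p,q] (with p < q) to q − p.
As a 14×21 matrix over Z this has rank 12, with invariant factors (1,1,1,1,1,1,1,1,1,1,1,1).

The boundary map ∂_2: C_2 → C_1 acts by ∂[p,q,r] = [q,r] − [p,r] + [p,q]. For instance
  ∂[P,Q,W] = [Q,W] − [P,W] + [P,Q],
  ∂[P,V,W] = [V,W] − [P,W] + [P,V].
The 21×6 boundary matrix has rank 5 and Smith normal form diag(1,1,1,1,1).

From H_k ≅ ker(∂_k) / im(∂_{k+1}) we obtain:

  H_0: rank C_0 − rank ∂_1 = 14 − 12 = 2, and the invariant factors of ∂_1 are all 1, so H_0 = Z^2.

H_0 = Z^2.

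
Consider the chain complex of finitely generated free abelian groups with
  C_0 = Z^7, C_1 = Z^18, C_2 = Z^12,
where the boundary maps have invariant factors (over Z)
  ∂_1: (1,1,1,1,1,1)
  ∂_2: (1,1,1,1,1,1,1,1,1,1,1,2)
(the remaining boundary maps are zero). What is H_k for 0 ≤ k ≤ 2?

H_0: b_0 = 7 − 0 − 6 = 1; torsion from ∂_1 factors > 1: none. So H_0 = Z.
H_1: b_1 = 18 − 6 − 12 = 0; torsion from ∂_2 factors > 1: [2]. So H_1 = Z_2.
H_2: b_2 = 12 − 12 − 0 = 0; torsion from ∂_3 factors > 1: none. So H_2 = 0.

H_0 = Z,  H_1 = Z_2,  H_2 = 0.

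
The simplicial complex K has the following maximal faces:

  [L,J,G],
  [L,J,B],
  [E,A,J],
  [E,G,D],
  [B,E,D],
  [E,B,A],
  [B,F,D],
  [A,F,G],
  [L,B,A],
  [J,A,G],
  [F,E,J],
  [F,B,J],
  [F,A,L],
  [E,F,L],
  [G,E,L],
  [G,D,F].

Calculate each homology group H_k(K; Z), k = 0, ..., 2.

H_0 ≅ Z,  H_1 ≅ Z^2,  H_2 ≅ Z.

Take the total order A < B < D < E < F < G < J < L on the vertex set. Then K (dimension 2) consists of the simplices:

  0-simplices (8): A, B, D, E, F, G, J, L
  1-simplices (24): AB, AE, AF, AG, AJ, AL, BD, BE, BF, BJ, BL, DE, DF, DG, EF, EG, EJ, EL, FG, FJ, FL, GJ, GL, JL
  2-simplices (16): ABE, ABL, AEJ, AFG, AFL, AGJ, BDE, BDF, BFJ, BJL, DEG, DFG, EFJ, EFL, EGL, GJL

so the chain groups are C_0 ≅ Z^8, C_1 ≅ Z^24, C_2 ≅ Z^16.

The boundary map ∂_1: C_1 → C_0 is given by ∂[p,q] = [q] − [p]. For instance
  ∂BJ = J − B.
The resulting 8×24 matrix has rank 7, and its Smith normal form has invariant factors (1,1,1,1,1,1,1).

Boundary ∂_2: C_2 → C_1 sends each 2-simplex [p,q,r] to [q,r] − [p,r] + [p,q]. For instance
  ∂EGL = GL − EL + EG,
  ∂AGJ = GJ − AJ + AG.
The 24×16 boundary matrix has rank 15 and Smith normal form diag(1,1,1,1,1,1,1,1,1,1,1,1,1,1,1).

From H_k ≅ ker(∂_k) / im(∂_{k+1}) we obtain:

  H_0: rank C_0 − rank ∂_1 = 8 − 7 = 1, and the invariant factors of ∂_1 are all 1, so H_0 ≅ Z.
  H_1: rank ker ∂_1 − rank ∂_2 = (24 − 7) − 15 = 2, and the invariant factors of ∂_2 are all 1, so H_1 ≅ Z^2.
  H_2: rank ker ∂_2 − rank ∂_3 = (16 − 15) − 0 = 1, and there is no ∂_3, so H_2 ≅ Z.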